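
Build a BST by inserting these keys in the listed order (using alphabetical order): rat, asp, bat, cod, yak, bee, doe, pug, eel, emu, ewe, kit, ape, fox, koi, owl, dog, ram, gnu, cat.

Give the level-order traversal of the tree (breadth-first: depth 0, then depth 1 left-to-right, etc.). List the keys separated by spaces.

Resulting structure (node: left, right):
  rat: L=asp, R=yak
  asp: L=ape, R=bat
  bat: L=–, R=cod
  cod: L=bee, R=doe
  yak: L=–, R=–
  bee: L=–, R=cat
  doe: L=–, R=pug
  pug: L=eel, R=ram
  eel: L=dog, R=emu
  emu: L=–, R=ewe
  ewe: L=–, R=kit
  kit: L=fox, R=koi
  ape: L=–, R=–
  fox: L=–, R=gnu
  koi: L=–, R=owl
  owl: L=–, R=–
  dog: L=–, R=–
  ram: L=–, R=–
  gnu: L=–, R=–
  cat: L=–, R=–

rat asp yak ape bat cod bee doe cat pug eel ram dog emu ewe kit fox koi gnu owl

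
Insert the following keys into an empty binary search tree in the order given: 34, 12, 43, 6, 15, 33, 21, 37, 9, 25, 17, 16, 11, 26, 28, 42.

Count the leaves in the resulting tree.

4

34: root
12: left child of 34 (depth 1)
43: right child of 34 (depth 1)
6: left child of 12 (depth 2)
15: right child of 12 (depth 2)
33: right child of 15 (depth 3)
21: left child of 33 (depth 4)
37: left child of 43 (depth 2)
9: right child of 6 (depth 3)
25: right child of 21 (depth 5)
17: left child of 21 (depth 5)
16: left child of 17 (depth 6)
11: right child of 9 (depth 4)
26: right child of 25 (depth 6)
28: right child of 26 (depth 7)
42: right child of 37 (depth 3)

Leaves: 11, 16, 28, 42 — 4 in total.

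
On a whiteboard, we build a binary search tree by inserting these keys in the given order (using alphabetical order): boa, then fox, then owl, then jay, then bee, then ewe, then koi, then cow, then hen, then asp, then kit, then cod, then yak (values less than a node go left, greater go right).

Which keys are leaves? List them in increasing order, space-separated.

asp cod hen kit yak

Resulting structure (node: left, right):
  boa: L=bee, R=fox
  fox: L=ewe, R=owl
  owl: L=jay, R=yak
  jay: L=hen, R=koi
  bee: L=asp, R=–
  ewe: L=cow, R=–
  koi: L=kit, R=–
  cow: L=cod, R=–
  hen: L=–, R=–
  asp: L=–, R=–
  kit: L=–, R=–
  cod: L=–, R=–
  yak: L=–, R=–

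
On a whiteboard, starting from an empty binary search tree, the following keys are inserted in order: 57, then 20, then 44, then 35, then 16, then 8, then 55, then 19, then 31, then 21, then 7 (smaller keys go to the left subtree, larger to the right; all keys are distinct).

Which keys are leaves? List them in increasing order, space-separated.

Resulting structure (node: left, right):
  57: L=20, R=–
  20: L=16, R=44
  44: L=35, R=55
  35: L=31, R=–
  16: L=8, R=19
  8: L=7, R=–
  55: L=–, R=–
  19: L=–, R=–
  31: L=21, R=–
  21: L=–, R=–
  7: L=–, R=–

7 19 21 55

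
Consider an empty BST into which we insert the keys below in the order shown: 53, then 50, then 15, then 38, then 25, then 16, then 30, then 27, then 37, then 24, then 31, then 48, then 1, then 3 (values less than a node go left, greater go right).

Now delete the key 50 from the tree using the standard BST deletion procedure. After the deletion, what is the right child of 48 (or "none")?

none

53: root
50: left child of 53 (depth 1)
15: left child of 50 (depth 2)
38: right child of 15 (depth 3)
25: left child of 38 (depth 4)
16: left child of 25 (depth 5)
30: right child of 25 (depth 5)
27: left child of 30 (depth 6)
37: right child of 30 (depth 6)
24: right child of 16 (depth 6)
31: left child of 37 (depth 7)
48: right child of 38 (depth 4)
1: left child of 15 (depth 3)
3: right child of 1 (depth 4)

Delete 50 (at most one child — splice it out).
After deletion, 48's right child: none.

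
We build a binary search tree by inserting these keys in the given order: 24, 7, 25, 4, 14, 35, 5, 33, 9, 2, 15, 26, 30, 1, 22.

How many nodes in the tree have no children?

Insert 24: tree is empty, so 24 becomes the root.
Insert 7: 7 < 24 → go left. Place as left child of 24.
Insert 25: 25 > 24 → go right. Place as right child of 24.
Insert 4: 4 < 24 → go left; 4 < 7 → go left. Place as left child of 7.
Insert 14: 14 < 24 → go left; 14 > 7 → go right. Place as right child of 7.
Insert 35: 35 > 24 → go right; 35 > 25 → go right. Place as right child of 25.
Insert 5: 5 < 24 → go left; 5 < 7 → go left; 5 > 4 → go right. Place as right child of 4.
Insert 33: 33 > 24 → go right; 33 > 25 → go right; 33 < 35 → go left. Place as left child of 35.
Insert 9: 9 < 24 → go left; 9 > 7 → go right; 9 < 14 → go left. Place as left child of 14.
Insert 2: 2 < 24 → go left; 2 < 7 → go left; 2 < 4 → go left. Place as left child of 4.
Insert 15: 15 < 24 → go left; 15 > 7 → go right; 15 > 14 → go right. Place as right child of 14.
Insert 26: 26 > 24 → go right; 26 > 25 → go right; 26 < 35 → go left; 26 < 33 → go left. Place as left child of 33.
Insert 30: 30 > 24 → go right; 30 > 25 → go right; 30 < 35 → go left; 30 < 33 → go left; 30 > 26 → go right. Place as right child of 26.
Insert 1: 1 < 24 → go left; 1 < 7 → go left; 1 < 4 → go left; 1 < 2 → go left. Place as left child of 2.
Insert 22: 22 < 24 → go left; 22 > 7 → go right; 22 > 14 → go right; 22 > 15 → go right. Place as right child of 15.

Leaves: 1, 5, 9, 22, 30 — 5 in total.

5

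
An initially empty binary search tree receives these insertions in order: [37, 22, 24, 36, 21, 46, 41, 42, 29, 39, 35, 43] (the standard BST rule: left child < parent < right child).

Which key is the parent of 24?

Insert 37: tree is empty, so 37 becomes the root.
Insert 22: 22 < 37 → go left. Place as left child of 37.
Insert 24: 24 < 37 → go left; 24 > 22 → go right. Place as right child of 22.
Insert 36: 36 < 37 → go left; 36 > 22 → go right; 36 > 24 → go right. Place as right child of 24.
Insert 21: 21 < 37 → go left; 21 < 22 → go left. Place as left child of 22.
Insert 46: 46 > 37 → go right. Place as right child of 37.
Insert 41: 41 > 37 → go right; 41 < 46 → go left. Place as left child of 46.
Insert 42: 42 > 37 → go right; 42 < 46 → go left; 42 > 41 → go right. Place as right child of 41.
Insert 29: 29 < 37 → go left; 29 > 22 → go right; 29 > 24 → go right; 29 < 36 → go left. Place as left child of 36.
Insert 39: 39 > 37 → go right; 39 < 46 → go left; 39 < 41 → go left. Place as left child of 41.
Insert 35: 35 < 37 → go left; 35 > 22 → go right; 35 > 24 → go right; 35 < 36 → go left; 35 > 29 → go right. Place as right child of 29.
Insert 43: 43 > 37 → go right; 43 < 46 → go left; 43 > 41 → go right; 43 > 42 → go right. Place as right child of 42.

22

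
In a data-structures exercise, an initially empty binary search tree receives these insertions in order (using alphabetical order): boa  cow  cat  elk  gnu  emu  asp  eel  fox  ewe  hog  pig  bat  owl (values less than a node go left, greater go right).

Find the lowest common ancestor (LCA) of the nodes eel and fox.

Insert boa: tree is empty, so boa becomes the root.
Insert cow: cow > boa → go right. Place as right child of boa.
Insert cat: cat > boa → go right; cat < cow → go left. Place as left child of cow.
Insert elk: elk > boa → go right; elk > cow → go right. Place as right child of cow.
Insert gnu: gnu > boa → go right; gnu > cow → go right; gnu > elk → go right. Place as right child of elk.
Insert emu: emu > boa → go right; emu > cow → go right; emu > elk → go right; emu < gnu → go left. Place as left child of gnu.
Insert asp: asp < boa → go left. Place as left child of boa.
Insert eel: eel > boa → go right; eel > cow → go right; eel < elk → go left. Place as left child of elk.
Insert fox: fox > boa → go right; fox > cow → go right; fox > elk → go right; fox < gnu → go left; fox > emu → go right. Place as right child of emu.
Insert ewe: ewe > boa → go right; ewe > cow → go right; ewe > elk → go right; ewe < gnu → go left; ewe > emu → go right; ewe < fox → go left. Place as left child of fox.
Insert hog: hog > boa → go right; hog > cow → go right; hog > elk → go right; hog > gnu → go right. Place as right child of gnu.
Insert pig: pig > boa → go right; pig > cow → go right; pig > elk → go right; pig > gnu → go right; pig > hog → go right. Place as right child of hog.
Insert bat: bat < boa → go left; bat > asp → go right. Place as right child of asp.
Insert owl: owl > boa → go right; owl > cow → go right; owl > elk → go right; owl > gnu → go right; owl > hog → go right; owl < pig → go left. Place as left child of pig.

Path to eel: boa → cow → elk → eel
Path to fox: boa → cow → elk → gnu → emu → fox
The paths share a prefix ending at elk, then split left and right.

elk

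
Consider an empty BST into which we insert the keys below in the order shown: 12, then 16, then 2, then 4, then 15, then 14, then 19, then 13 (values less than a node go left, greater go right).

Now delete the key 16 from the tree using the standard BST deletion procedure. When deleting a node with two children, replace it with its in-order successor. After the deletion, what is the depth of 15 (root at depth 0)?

12: root
16: right child of 12 (depth 1)
2: left child of 12 (depth 1)
4: right child of 2 (depth 2)
15: left child of 16 (depth 2)
14: left child of 15 (depth 3)
19: right child of 16 (depth 2)
13: left child of 14 (depth 4)

Delete 16 (two children — replace with in-order successor).
After deletion, path to 15: 12 → 19 → 15.

2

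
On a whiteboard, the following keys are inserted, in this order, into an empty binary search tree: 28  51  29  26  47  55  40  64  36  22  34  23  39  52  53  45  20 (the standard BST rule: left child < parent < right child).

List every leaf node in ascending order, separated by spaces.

28: root
51: right child of 28 (depth 1)
29: left child of 51 (depth 2)
26: left child of 28 (depth 1)
47: right child of 29 (depth 3)
55: right child of 51 (depth 2)
40: left child of 47 (depth 4)
64: right child of 55 (depth 3)
36: left child of 40 (depth 5)
22: left child of 26 (depth 2)
34: left child of 36 (depth 6)
23: right child of 22 (depth 3)
39: right child of 36 (depth 6)
52: left child of 55 (depth 3)
53: right child of 52 (depth 4)
45: right child of 40 (depth 5)
20: left child of 22 (depth 3)

20 23 34 39 45 53 64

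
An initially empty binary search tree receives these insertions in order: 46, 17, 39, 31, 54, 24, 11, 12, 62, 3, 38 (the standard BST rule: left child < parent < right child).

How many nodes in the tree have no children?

Insert 46: tree is empty, so 46 becomes the root.
Insert 17: 17 < 46 → go left. Place as left child of 46.
Insert 39: 39 < 46 → go left; 39 > 17 → go right. Place as right child of 17.
Insert 31: 31 < 46 → go left; 31 > 17 → go right; 31 < 39 → go left. Place as left child of 39.
Insert 54: 54 > 46 → go right. Place as right child of 46.
Insert 24: 24 < 46 → go left; 24 > 17 → go right; 24 < 39 → go left; 24 < 31 → go left. Place as left child of 31.
Insert 11: 11 < 46 → go left; 11 < 17 → go left. Place as left child of 17.
Insert 12: 12 < 46 → go left; 12 < 17 → go left; 12 > 11 → go right. Place as right child of 11.
Insert 62: 62 > 46 → go right; 62 > 54 → go right. Place as right child of 54.
Insert 3: 3 < 46 → go left; 3 < 17 → go left; 3 < 11 → go left. Place as left child of 11.
Insert 38: 38 < 46 → go left; 38 > 17 → go right; 38 < 39 → go left; 38 > 31 → go right. Place as right child of 31.

Leaves: 3, 12, 24, 38, 62 — 5 in total.

5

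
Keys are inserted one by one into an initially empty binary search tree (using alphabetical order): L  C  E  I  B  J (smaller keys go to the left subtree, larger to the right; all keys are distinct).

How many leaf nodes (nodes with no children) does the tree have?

L: root
C: left child of L (depth 1)
E: right child of C (depth 2)
I: right child of E (depth 3)
B: left child of C (depth 2)
J: right child of I (depth 4)

Leaves: B, J — 2 in total.

2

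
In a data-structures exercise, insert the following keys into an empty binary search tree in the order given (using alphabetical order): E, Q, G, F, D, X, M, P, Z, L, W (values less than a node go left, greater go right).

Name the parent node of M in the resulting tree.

G

E: root
Q: right child of E (depth 1)
G: left child of Q (depth 2)
F: left child of G (depth 3)
D: left child of E (depth 1)
X: right child of Q (depth 2)
M: right child of G (depth 3)
P: right child of M (depth 4)
Z: right child of X (depth 3)
L: left child of M (depth 4)
W: left child of X (depth 3)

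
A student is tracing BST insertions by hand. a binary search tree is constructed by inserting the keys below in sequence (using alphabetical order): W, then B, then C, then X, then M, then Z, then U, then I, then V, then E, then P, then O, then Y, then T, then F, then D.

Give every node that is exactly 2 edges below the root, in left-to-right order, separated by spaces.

C Z

Resulting structure (node: left, right):
  W: L=B, R=X
  B: L=–, R=C
  C: L=–, R=M
  X: L=–, R=Z
  M: L=I, R=U
  Z: L=Y, R=–
  U: L=P, R=V
  I: L=E, R=–
  V: L=–, R=–
  E: L=D, R=F
  P: L=O, R=T
  O: L=–, R=–
  Y: L=–, R=–
  T: L=–, R=–
  F: L=–, R=–
  D: L=–, R=–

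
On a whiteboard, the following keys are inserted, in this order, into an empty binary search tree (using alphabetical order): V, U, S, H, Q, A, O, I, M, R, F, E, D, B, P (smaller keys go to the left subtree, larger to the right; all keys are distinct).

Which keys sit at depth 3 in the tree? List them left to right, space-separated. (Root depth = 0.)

H

Insert V: tree is empty, so V becomes the root.
Insert U: U < V → go left. Place as left child of V.
Insert S: S < V → go left; S < U → go left. Place as left child of U.
Insert H: H < V → go left; H < U → go left; H < S → go left. Place as left child of S.
Insert Q: Q < V → go left; Q < U → go left; Q < S → go left; Q > H → go right. Place as right child of H.
Insert A: A < V → go left; A < U → go left; A < S → go left; A < H → go left. Place as left child of H.
Insert O: O < V → go left; O < U → go left; O < S → go left; O > H → go right; O < Q → go left. Place as left child of Q.
Insert I: I < V → go left; I < U → go left; I < S → go left; I > H → go right; I < Q → go left; I < O → go left. Place as left child of O.
Insert M: M < V → go left; M < U → go left; M < S → go left; M > H → go right; M < Q → go left; M < O → go left; M > I → go right. Place as right child of I.
Insert R: R < V → go left; R < U → go left; R < S → go left; R > H → go right; R > Q → go right. Place as right child of Q.
Insert F: F < V → go left; F < U → go left; F < S → go left; F < H → go left; F > A → go right. Place as right child of A.
Insert E: E < V → go left; E < U → go left; E < S → go left; E < H → go left; E > A → go right; E < F → go left. Place as left child of F.
Insert D: D < V → go left; D < U → go left; D < S → go left; D < H → go left; D > A → go right; D < F → go left; D < E → go left. Place as left child of E.
Insert B: B < V → go left; B < U → go left; B < S → go left; B < H → go left; B > A → go right; B < F → go left; B < E → go left; B < D → go left. Place as left child of D.
Insert P: P < V → go left; P < U → go left; P < S → go left; P > H → go right; P < Q → go left; P > O → go right. Place as right child of O.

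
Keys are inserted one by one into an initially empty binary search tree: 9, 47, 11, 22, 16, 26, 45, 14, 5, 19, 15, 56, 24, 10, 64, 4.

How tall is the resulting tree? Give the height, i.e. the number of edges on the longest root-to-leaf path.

9: root
47: right child of 9 (depth 1)
11: left child of 47 (depth 2)
22: right child of 11 (depth 3)
16: left child of 22 (depth 4)
26: right child of 22 (depth 4)
45: right child of 26 (depth 5)
14: left child of 16 (depth 5)
5: left child of 9 (depth 1)
19: right child of 16 (depth 5)
15: right child of 14 (depth 6)
56: right child of 47 (depth 2)
24: left child of 26 (depth 5)
10: left child of 11 (depth 3)
64: right child of 56 (depth 3)
4: left child of 5 (depth 2)

The deepest node is 15 at depth 6.

6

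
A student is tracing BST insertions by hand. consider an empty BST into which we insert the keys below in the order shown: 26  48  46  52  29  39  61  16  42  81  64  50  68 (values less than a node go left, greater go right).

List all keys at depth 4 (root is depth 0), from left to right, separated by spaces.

39 81

26: root
48: right child of 26 (depth 1)
46: left child of 48 (depth 2)
52: right child of 48 (depth 2)
29: left child of 46 (depth 3)
39: right child of 29 (depth 4)
61: right child of 52 (depth 3)
16: left child of 26 (depth 1)
42: right child of 39 (depth 5)
81: right child of 61 (depth 4)
64: left child of 81 (depth 5)
50: left child of 52 (depth 3)
68: right child of 64 (depth 6)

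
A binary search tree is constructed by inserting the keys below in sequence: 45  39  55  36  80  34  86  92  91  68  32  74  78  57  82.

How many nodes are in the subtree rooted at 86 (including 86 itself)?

Insert 45: tree is empty, so 45 becomes the root.
Insert 39: 39 < 45 → go left. Place as left child of 45.
Insert 55: 55 > 45 → go right. Place as right child of 45.
Insert 36: 36 < 45 → go left; 36 < 39 → go left. Place as left child of 39.
Insert 80: 80 > 45 → go right; 80 > 55 → go right. Place as right child of 55.
Insert 34: 34 < 45 → go left; 34 < 39 → go left; 34 < 36 → go left. Place as left child of 36.
Insert 86: 86 > 45 → go right; 86 > 55 → go right; 86 > 80 → go right. Place as right child of 80.
Insert 92: 92 > 45 → go right; 92 > 55 → go right; 92 > 80 → go right; 92 > 86 → go right. Place as right child of 86.
Insert 91: 91 > 45 → go right; 91 > 55 → go right; 91 > 80 → go right; 91 > 86 → go right; 91 < 92 → go left. Place as left child of 92.
Insert 68: 68 > 45 → go right; 68 > 55 → go right; 68 < 80 → go left. Place as left child of 80.
Insert 32: 32 < 45 → go left; 32 < 39 → go left; 32 < 36 → go left; 32 < 34 → go left. Place as left child of 34.
Insert 74: 74 > 45 → go right; 74 > 55 → go right; 74 < 80 → go left; 74 > 68 → go right. Place as right child of 68.
Insert 78: 78 > 45 → go right; 78 > 55 → go right; 78 < 80 → go left; 78 > 68 → go right; 78 > 74 → go right. Place as right child of 74.
Insert 57: 57 > 45 → go right; 57 > 55 → go right; 57 < 80 → go left; 57 < 68 → go left. Place as left child of 68.
Insert 82: 82 > 45 → go right; 82 > 55 → go right; 82 > 80 → go right; 82 < 86 → go left. Place as left child of 86.

Subtree rooted at 86 contains: 86, 82, 92, 91 — 4 nodes.

4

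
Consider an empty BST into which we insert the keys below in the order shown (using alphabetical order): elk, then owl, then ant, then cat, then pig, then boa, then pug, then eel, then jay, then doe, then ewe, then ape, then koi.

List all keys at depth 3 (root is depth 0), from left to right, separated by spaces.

boa eel ewe koi pug

elk: root
owl: right child of elk (depth 1)
ant: left child of elk (depth 1)
cat: right child of ant (depth 2)
pig: right child of owl (depth 2)
boa: left child of cat (depth 3)
pug: right child of pig (depth 3)
eel: right child of cat (depth 3)
jay: left child of owl (depth 2)
doe: left child of eel (depth 4)
ewe: left child of jay (depth 3)
ape: left child of boa (depth 4)
koi: right child of jay (depth 3)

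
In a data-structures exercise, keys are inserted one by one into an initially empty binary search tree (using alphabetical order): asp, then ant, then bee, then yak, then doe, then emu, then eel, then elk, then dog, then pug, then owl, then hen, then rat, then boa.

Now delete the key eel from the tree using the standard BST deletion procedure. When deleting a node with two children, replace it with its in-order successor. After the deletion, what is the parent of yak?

Resulting structure (node: left, right):
  asp: L=ant, R=bee
  ant: L=–, R=–
  bee: L=–, R=yak
  yak: L=doe, R=–
  doe: L=boa, R=emu
  emu: L=eel, R=pug
  eel: L=dog, R=elk
  elk: L=–, R=–
  dog: L=–, R=–
  pug: L=owl, R=rat
  owl: L=hen, R=–
  hen: L=–, R=–
  rat: L=–, R=–
  boa: L=–, R=–

Delete eel (two children — replace with in-order successor).
After deletion, yak's parent is bee.

bee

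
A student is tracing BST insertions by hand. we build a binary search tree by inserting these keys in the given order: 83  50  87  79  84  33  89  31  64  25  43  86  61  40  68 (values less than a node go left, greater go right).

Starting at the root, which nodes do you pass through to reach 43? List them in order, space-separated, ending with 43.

Insert 83: tree is empty, so 83 becomes the root.
Insert 50: 50 < 83 → go left. Place as left child of 83.
Insert 87: 87 > 83 → go right. Place as right child of 83.
Insert 79: 79 < 83 → go left; 79 > 50 → go right. Place as right child of 50.
Insert 84: 84 > 83 → go right; 84 < 87 → go left. Place as left child of 87.
Insert 33: 33 < 83 → go left; 33 < 50 → go left. Place as left child of 50.
Insert 89: 89 > 83 → go right; 89 > 87 → go right. Place as right child of 87.
Insert 31: 31 < 83 → go left; 31 < 50 → go left; 31 < 33 → go left. Place as left child of 33.
Insert 64: 64 < 83 → go left; 64 > 50 → go right; 64 < 79 → go left. Place as left child of 79.
Insert 25: 25 < 83 → go left; 25 < 50 → go left; 25 < 33 → go left; 25 < 31 → go left. Place as left child of 31.
Insert 43: 43 < 83 → go left; 43 < 50 → go left; 43 > 33 → go right. Place as right child of 33.
Insert 86: 86 > 83 → go right; 86 < 87 → go left; 86 > 84 → go right. Place as right child of 84.
Insert 61: 61 < 83 → go left; 61 > 50 → go right; 61 < 79 → go left; 61 < 64 → go left. Place as left child of 64.
Insert 40: 40 < 83 → go left; 40 < 50 → go left; 40 > 33 → go right; 40 < 43 → go left. Place as left child of 43.
Insert 68: 68 < 83 → go left; 68 > 50 → go right; 68 < 79 → go left; 68 > 64 → go right. Place as right child of 64.

83 50 33 43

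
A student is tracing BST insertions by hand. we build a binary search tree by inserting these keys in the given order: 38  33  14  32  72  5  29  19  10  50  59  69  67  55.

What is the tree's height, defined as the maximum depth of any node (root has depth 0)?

Insert 38: tree is empty, so 38 becomes the root.
Insert 33: 33 < 38 → go left. Place as left child of 38.
Insert 14: 14 < 38 → go left; 14 < 33 → go left. Place as left child of 33.
Insert 32: 32 < 38 → go left; 32 < 33 → go left; 32 > 14 → go right. Place as right child of 14.
Insert 72: 72 > 38 → go right. Place as right child of 38.
Insert 5: 5 < 38 → go left; 5 < 33 → go left; 5 < 14 → go left. Place as left child of 14.
Insert 29: 29 < 38 → go left; 29 < 33 → go left; 29 > 14 → go right; 29 < 32 → go left. Place as left child of 32.
Insert 19: 19 < 38 → go left; 19 < 33 → go left; 19 > 14 → go right; 19 < 32 → go left; 19 < 29 → go left. Place as left child of 29.
Insert 10: 10 < 38 → go left; 10 < 33 → go left; 10 < 14 → go left; 10 > 5 → go right. Place as right child of 5.
Insert 50: 50 > 38 → go right; 50 < 72 → go left. Place as left child of 72.
Insert 59: 59 > 38 → go right; 59 < 72 → go left; 59 > 50 → go right. Place as right child of 50.
Insert 69: 69 > 38 → go right; 69 < 72 → go left; 69 > 50 → go right; 69 > 59 → go right. Place as right child of 59.
Insert 67: 67 > 38 → go right; 67 < 72 → go left; 67 > 50 → go right; 67 > 59 → go right; 67 < 69 → go left. Place as left child of 69.
Insert 55: 55 > 38 → go right; 55 < 72 → go left; 55 > 50 → go right; 55 < 59 → go left. Place as left child of 59.

The deepest node is 19 at depth 5.

5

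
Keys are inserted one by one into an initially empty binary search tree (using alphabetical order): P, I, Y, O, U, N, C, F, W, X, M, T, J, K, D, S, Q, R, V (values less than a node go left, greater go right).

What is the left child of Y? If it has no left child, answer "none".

Resulting structure (node: left, right):
  P: L=I, R=Y
  I: L=C, R=O
  Y: L=U, R=–
  O: L=N, R=–
  U: L=T, R=W
  N: L=M, R=–
  C: L=–, R=F
  F: L=D, R=–
  W: L=V, R=X
  X: L=–, R=–
  M: L=J, R=–
  T: L=S, R=–
  J: L=–, R=K
  K: L=–, R=–
  D: L=–, R=–
  S: L=Q, R=–
  Q: L=–, R=R
  R: L=–, R=–
  V: L=–, R=–

U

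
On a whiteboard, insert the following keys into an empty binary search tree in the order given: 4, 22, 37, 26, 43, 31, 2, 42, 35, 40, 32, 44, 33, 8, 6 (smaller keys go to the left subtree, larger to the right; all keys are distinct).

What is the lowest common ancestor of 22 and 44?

22

4: root
22: right child of 4 (depth 1)
37: right child of 22 (depth 2)
26: left child of 37 (depth 3)
43: right child of 37 (depth 3)
31: right child of 26 (depth 4)
2: left child of 4 (depth 1)
42: left child of 43 (depth 4)
35: right child of 31 (depth 5)
40: left child of 42 (depth 5)
32: left child of 35 (depth 6)
44: right child of 43 (depth 4)
33: right child of 32 (depth 7)
8: left child of 22 (depth 2)
6: left child of 8 (depth 3)

Path to 22: 4 → 22
Path to 44: 4 → 22 → 37 → 43 → 44
22 lies on both paths and is an ancestor of the other node.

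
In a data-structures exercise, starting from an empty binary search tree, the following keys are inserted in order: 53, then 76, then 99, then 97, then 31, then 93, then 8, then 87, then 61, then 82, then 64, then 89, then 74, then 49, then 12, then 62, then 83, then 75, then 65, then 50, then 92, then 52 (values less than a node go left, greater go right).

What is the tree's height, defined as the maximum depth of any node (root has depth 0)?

7

Insert 53: tree is empty, so 53 becomes the root.
Insert 76: 76 > 53 → go right. Place as right child of 53.
Insert 99: 99 > 53 → go right; 99 > 76 → go right. Place as right child of 76.
Insert 97: 97 > 53 → go right; 97 > 76 → go right; 97 < 99 → go left. Place as left child of 99.
Insert 31: 31 < 53 → go left. Place as left child of 53.
Insert 93: 93 > 53 → go right; 93 > 76 → go right; 93 < 99 → go left; 93 < 97 → go left. Place as left child of 97.
Insert 8: 8 < 53 → go left; 8 < 31 → go left. Place as left child of 31.
Insert 87: 87 > 53 → go right; 87 > 76 → go right; 87 < 99 → go left; 87 < 97 → go left; 87 < 93 → go left. Place as left child of 93.
Insert 61: 61 > 53 → go right; 61 < 76 → go left. Place as left child of 76.
Insert 82: 82 > 53 → go right; 82 > 76 → go right; 82 < 99 → go left; 82 < 97 → go left; 82 < 93 → go left; 82 < 87 → go left. Place as left child of 87.
Insert 64: 64 > 53 → go right; 64 < 76 → go left; 64 > 61 → go right. Place as right child of 61.
Insert 89: 89 > 53 → go right; 89 > 76 → go right; 89 < 99 → go left; 89 < 97 → go left; 89 < 93 → go left; 89 > 87 → go right. Place as right child of 87.
Insert 74: 74 > 53 → go right; 74 < 76 → go left; 74 > 61 → go right; 74 > 64 → go right. Place as right child of 64.
Insert 49: 49 < 53 → go left; 49 > 31 → go right. Place as right child of 31.
Insert 12: 12 < 53 → go left; 12 < 31 → go left; 12 > 8 → go right. Place as right child of 8.
Insert 62: 62 > 53 → go right; 62 < 76 → go left; 62 > 61 → go right; 62 < 64 → go left. Place as left child of 64.
Insert 83: 83 > 53 → go right; 83 > 76 → go right; 83 < 99 → go left; 83 < 97 → go left; 83 < 93 → go left; 83 < 87 → go left; 83 > 82 → go right. Place as right child of 82.
Insert 75: 75 > 53 → go right; 75 < 76 → go left; 75 > 61 → go right; 75 > 64 → go right; 75 > 74 → go right. Place as right child of 74.
Insert 65: 65 > 53 → go right; 65 < 76 → go left; 65 > 61 → go right; 65 > 64 → go right; 65 < 74 → go left. Place as left child of 74.
Insert 50: 50 < 53 → go left; 50 > 31 → go right; 50 > 49 → go right. Place as right child of 49.
Insert 92: 92 > 53 → go right; 92 > 76 → go right; 92 < 99 → go left; 92 < 97 → go left; 92 < 93 → go left; 92 > 87 → go right; 92 > 89 → go right. Place as right child of 89.
Insert 52: 52 < 53 → go left; 52 > 31 → go right; 52 > 49 → go right; 52 > 50 → go right. Place as right child of 50.

The deepest node is 83 at depth 7.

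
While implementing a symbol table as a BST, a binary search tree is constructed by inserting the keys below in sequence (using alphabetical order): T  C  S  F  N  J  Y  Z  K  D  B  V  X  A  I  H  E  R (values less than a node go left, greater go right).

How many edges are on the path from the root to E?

Resulting structure (node: left, right):
  T: L=C, R=Y
  C: L=B, R=S
  S: L=F, R=–
  F: L=D, R=N
  N: L=J, R=R
  J: L=I, R=K
  Y: L=V, R=Z
  Z: L=–, R=–
  K: L=–, R=–
  D: L=–, R=E
  B: L=A, R=–
  V: L=–, R=X
  X: L=–, R=–
  A: L=–, R=–
  I: L=H, R=–
  H: L=–, R=–
  E: L=–, R=–
  R: L=–, R=–

Path to E: T → C → S → F → D → E, which is 5 edges.

5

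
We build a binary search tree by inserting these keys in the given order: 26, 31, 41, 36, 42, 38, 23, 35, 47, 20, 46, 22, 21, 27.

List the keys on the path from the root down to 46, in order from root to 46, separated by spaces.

Resulting structure (node: left, right):
  26: L=23, R=31
  31: L=27, R=41
  41: L=36, R=42
  36: L=35, R=38
  42: L=–, R=47
  38: L=–, R=–
  23: L=20, R=–
  35: L=–, R=–
  47: L=46, R=–
  20: L=–, R=22
  46: L=–, R=–
  22: L=21, R=–
  21: L=–, R=–
  27: L=–, R=–

26 31 41 42 47 46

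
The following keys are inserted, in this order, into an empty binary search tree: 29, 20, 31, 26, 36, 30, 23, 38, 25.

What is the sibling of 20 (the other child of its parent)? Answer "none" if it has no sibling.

31

29: root
20: left child of 29 (depth 1)
31: right child of 29 (depth 1)
26: right child of 20 (depth 2)
36: right child of 31 (depth 2)
30: left child of 31 (depth 2)
23: left child of 26 (depth 3)
38: right child of 36 (depth 3)
25: right child of 23 (depth 4)

20's parent is 29; the other child of 29 is 31.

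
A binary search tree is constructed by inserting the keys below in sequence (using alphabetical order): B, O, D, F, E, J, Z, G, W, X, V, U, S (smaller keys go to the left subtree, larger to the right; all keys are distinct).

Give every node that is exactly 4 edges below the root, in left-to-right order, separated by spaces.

Insert B: tree is empty, so B becomes the root.
Insert O: O > B → go right. Place as right child of B.
Insert D: D > B → go right; D < O → go left. Place as left child of O.
Insert F: F > B → go right; F < O → go left; F > D → go right. Place as right child of D.
Insert E: E > B → go right; E < O → go left; E > D → go right; E < F → go left. Place as left child of F.
Insert J: J > B → go right; J < O → go left; J > D → go right; J > F → go right. Place as right child of F.
Insert Z: Z > B → go right; Z > O → go right. Place as right child of O.
Insert G: G > B → go right; G < O → go left; G > D → go right; G > F → go right; G < J → go left. Place as left child of J.
Insert W: W > B → go right; W > O → go right; W < Z → go left. Place as left child of Z.
Insert X: X > B → go right; X > O → go right; X < Z → go left; X > W → go right. Place as right child of W.
Insert V: V > B → go right; V > O → go right; V < Z → go left; V < W → go left. Place as left child of W.
Insert U: U > B → go right; U > O → go right; U < Z → go left; U < W → go left; U < V → go left. Place as left child of V.
Insert S: S > B → go right; S > O → go right; S < Z → go left; S < W → go left; S < V → go left; S < U → go left. Place as left child of U.

E J V X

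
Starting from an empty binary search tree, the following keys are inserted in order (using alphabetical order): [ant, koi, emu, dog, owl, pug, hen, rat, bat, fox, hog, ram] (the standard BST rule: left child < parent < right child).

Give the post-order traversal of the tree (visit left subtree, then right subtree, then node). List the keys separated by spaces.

Insert ant: tree is empty, so ant becomes the root.
Insert koi: koi > ant → go right. Place as right child of ant.
Insert emu: emu > ant → go right; emu < koi → go left. Place as left child of koi.
Insert dog: dog > ant → go right; dog < koi → go left; dog < emu → go left. Place as left child of emu.
Insert owl: owl > ant → go right; owl > koi → go right. Place as right child of koi.
Insert pug: pug > ant → go right; pug > koi → go right; pug > owl → go right. Place as right child of owl.
Insert hen: hen > ant → go right; hen < koi → go left; hen > emu → go right. Place as right child of emu.
Insert rat: rat > ant → go right; rat > koi → go right; rat > owl → go right; rat > pug → go right. Place as right child of pug.
Insert bat: bat > ant → go right; bat < koi → go left; bat < emu → go left; bat < dog → go left. Place as left child of dog.
Insert fox: fox > ant → go right; fox < koi → go left; fox > emu → go right; fox < hen → go left. Place as left child of hen.
Insert hog: hog > ant → go right; hog < koi → go left; hog > emu → go right; hog > hen → go right. Place as right child of hen.
Insert ram: ram > ant → go right; ram > koi → go right; ram > owl → go right; ram > pug → go right; ram < rat → go left. Place as left child of rat.

bat dog fox hog hen emu ram rat pug owl koi ant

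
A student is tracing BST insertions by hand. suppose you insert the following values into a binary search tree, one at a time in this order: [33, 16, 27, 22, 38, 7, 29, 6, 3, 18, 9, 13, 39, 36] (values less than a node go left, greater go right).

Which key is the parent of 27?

16

33: root
16: left child of 33 (depth 1)
27: right child of 16 (depth 2)
22: left child of 27 (depth 3)
38: right child of 33 (depth 1)
7: left child of 16 (depth 2)
29: right child of 27 (depth 3)
6: left child of 7 (depth 3)
3: left child of 6 (depth 4)
18: left child of 22 (depth 4)
9: right child of 7 (depth 3)
13: right child of 9 (depth 4)
39: right child of 38 (depth 2)
36: left child of 38 (depth 2)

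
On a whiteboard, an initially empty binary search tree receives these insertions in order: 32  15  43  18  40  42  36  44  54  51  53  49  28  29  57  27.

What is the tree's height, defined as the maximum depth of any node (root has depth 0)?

5

Insert 32: tree is empty, so 32 becomes the root.
Insert 15: 15 < 32 → go left. Place as left child of 32.
Insert 43: 43 > 32 → go right. Place as right child of 32.
Insert 18: 18 < 32 → go left; 18 > 15 → go right. Place as right child of 15.
Insert 40: 40 > 32 → go right; 40 < 43 → go left. Place as left child of 43.
Insert 42: 42 > 32 → go right; 42 < 43 → go left; 42 > 40 → go right. Place as right child of 40.
Insert 36: 36 > 32 → go right; 36 < 43 → go left; 36 < 40 → go left. Place as left child of 40.
Insert 44: 44 > 32 → go right; 44 > 43 → go right. Place as right child of 43.
Insert 54: 54 > 32 → go right; 54 > 43 → go right; 54 > 44 → go right. Place as right child of 44.
Insert 51: 51 > 32 → go right; 51 > 43 → go right; 51 > 44 → go right; 51 < 54 → go left. Place as left child of 54.
Insert 53: 53 > 32 → go right; 53 > 43 → go right; 53 > 44 → go right; 53 < 54 → go left; 53 > 51 → go right. Place as right child of 51.
Insert 49: 49 > 32 → go right; 49 > 43 → go right; 49 > 44 → go right; 49 < 54 → go left; 49 < 51 → go left. Place as left child of 51.
Insert 28: 28 < 32 → go left; 28 > 15 → go right; 28 > 18 → go right. Place as right child of 18.
Insert 29: 29 < 32 → go left; 29 > 15 → go right; 29 > 18 → go right; 29 > 28 → go right. Place as right child of 28.
Insert 57: 57 > 32 → go right; 57 > 43 → go right; 57 > 44 → go right; 57 > 54 → go right. Place as right child of 54.
Insert 27: 27 < 32 → go left; 27 > 15 → go right; 27 > 18 → go right; 27 < 28 → go left. Place as left child of 28.

The deepest node is 53 at depth 5.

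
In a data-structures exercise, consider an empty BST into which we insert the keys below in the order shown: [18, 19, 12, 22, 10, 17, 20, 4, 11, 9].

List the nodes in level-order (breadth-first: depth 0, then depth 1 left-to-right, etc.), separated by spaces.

18: root
19: right child of 18 (depth 1)
12: left child of 18 (depth 1)
22: right child of 19 (depth 2)
10: left child of 12 (depth 2)
17: right child of 12 (depth 2)
20: left child of 22 (depth 3)
4: left child of 10 (depth 3)
11: right child of 10 (depth 3)
9: right child of 4 (depth 4)

18 12 19 10 17 22 4 11 20 9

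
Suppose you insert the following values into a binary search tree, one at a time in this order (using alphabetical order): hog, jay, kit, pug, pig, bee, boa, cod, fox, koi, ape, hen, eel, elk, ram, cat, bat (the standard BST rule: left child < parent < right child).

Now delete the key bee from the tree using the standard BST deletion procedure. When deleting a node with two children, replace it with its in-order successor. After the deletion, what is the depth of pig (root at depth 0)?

4

hog: root
jay: right child of hog (depth 1)
kit: right child of jay (depth 2)
pug: right child of kit (depth 3)
pig: left child of pug (depth 4)
bee: left child of hog (depth 1)
boa: right child of bee (depth 2)
cod: right child of boa (depth 3)
fox: right child of cod (depth 4)
koi: left child of pig (depth 5)
ape: left child of bee (depth 2)
hen: right child of fox (depth 5)
eel: left child of fox (depth 5)
elk: right child of eel (depth 6)
ram: right child of pug (depth 4)
cat: left child of cod (depth 4)
bat: right child of ape (depth 3)

Delete bee (two children — replace with in-order successor).
After deletion, path to pig: hog → jay → kit → pug → pig.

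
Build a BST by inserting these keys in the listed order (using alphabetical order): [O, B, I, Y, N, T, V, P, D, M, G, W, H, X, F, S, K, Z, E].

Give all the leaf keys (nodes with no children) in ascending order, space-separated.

E H K S X Z

Resulting structure (node: left, right):
  O: L=B, R=Y
  B: L=–, R=I
  I: L=D, R=N
  Y: L=T, R=Z
  N: L=M, R=–
  T: L=P, R=V
  V: L=–, R=W
  P: L=–, R=S
  D: L=–, R=G
  M: L=K, R=–
  G: L=F, R=H
  W: L=–, R=X
  H: L=–, R=–
  X: L=–, R=–
  F: L=E, R=–
  S: L=–, R=–
  K: L=–, R=–
  Z: L=–, R=–
  E: L=–, R=–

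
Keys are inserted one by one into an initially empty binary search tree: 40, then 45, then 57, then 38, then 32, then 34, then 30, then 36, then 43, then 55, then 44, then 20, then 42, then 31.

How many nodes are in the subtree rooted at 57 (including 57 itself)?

2

Insert 40: tree is empty, so 40 becomes the root.
Insert 45: 45 > 40 → go right. Place as right child of 40.
Insert 57: 57 > 40 → go right; 57 > 45 → go right. Place as right child of 45.
Insert 38: 38 < 40 → go left. Place as left child of 40.
Insert 32: 32 < 40 → go left; 32 < 38 → go left. Place as left child of 38.
Insert 34: 34 < 40 → go left; 34 < 38 → go left; 34 > 32 → go right. Place as right child of 32.
Insert 30: 30 < 40 → go left; 30 < 38 → go left; 30 < 32 → go left. Place as left child of 32.
Insert 36: 36 < 40 → go left; 36 < 38 → go left; 36 > 32 → go right; 36 > 34 → go right. Place as right child of 34.
Insert 43: 43 > 40 → go right; 43 < 45 → go left. Place as left child of 45.
Insert 55: 55 > 40 → go right; 55 > 45 → go right; 55 < 57 → go left. Place as left child of 57.
Insert 44: 44 > 40 → go right; 44 < 45 → go left; 44 > 43 → go right. Place as right child of 43.
Insert 20: 20 < 40 → go left; 20 < 38 → go left; 20 < 32 → go left; 20 < 30 → go left. Place as left child of 30.
Insert 42: 42 > 40 → go right; 42 < 45 → go left; 42 < 43 → go left. Place as left child of 43.
Insert 31: 31 < 40 → go left; 31 < 38 → go left; 31 < 32 → go left; 31 > 30 → go right. Place as right child of 30.

Subtree rooted at 57 contains: 57, 55 — 2 nodes.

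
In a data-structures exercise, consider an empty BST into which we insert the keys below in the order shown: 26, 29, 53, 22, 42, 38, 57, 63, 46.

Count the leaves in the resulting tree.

Insert 26: tree is empty, so 26 becomes the root.
Insert 29: 29 > 26 → go right. Place as right child of 26.
Insert 53: 53 > 26 → go right; 53 > 29 → go right. Place as right child of 29.
Insert 22: 22 < 26 → go left. Place as left child of 26.
Insert 42: 42 > 26 → go right; 42 > 29 → go right; 42 < 53 → go left. Place as left child of 53.
Insert 38: 38 > 26 → go right; 38 > 29 → go right; 38 < 53 → go left; 38 < 42 → go left. Place as left child of 42.
Insert 57: 57 > 26 → go right; 57 > 29 → go right; 57 > 53 → go right. Place as right child of 53.
Insert 63: 63 > 26 → go right; 63 > 29 → go right; 63 > 53 → go right; 63 > 57 → go right. Place as right child of 57.
Insert 46: 46 > 26 → go right; 46 > 29 → go right; 46 < 53 → go left; 46 > 42 → go right. Place as right child of 42.

Leaves: 22, 38, 46, 63 — 4 in total.

4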